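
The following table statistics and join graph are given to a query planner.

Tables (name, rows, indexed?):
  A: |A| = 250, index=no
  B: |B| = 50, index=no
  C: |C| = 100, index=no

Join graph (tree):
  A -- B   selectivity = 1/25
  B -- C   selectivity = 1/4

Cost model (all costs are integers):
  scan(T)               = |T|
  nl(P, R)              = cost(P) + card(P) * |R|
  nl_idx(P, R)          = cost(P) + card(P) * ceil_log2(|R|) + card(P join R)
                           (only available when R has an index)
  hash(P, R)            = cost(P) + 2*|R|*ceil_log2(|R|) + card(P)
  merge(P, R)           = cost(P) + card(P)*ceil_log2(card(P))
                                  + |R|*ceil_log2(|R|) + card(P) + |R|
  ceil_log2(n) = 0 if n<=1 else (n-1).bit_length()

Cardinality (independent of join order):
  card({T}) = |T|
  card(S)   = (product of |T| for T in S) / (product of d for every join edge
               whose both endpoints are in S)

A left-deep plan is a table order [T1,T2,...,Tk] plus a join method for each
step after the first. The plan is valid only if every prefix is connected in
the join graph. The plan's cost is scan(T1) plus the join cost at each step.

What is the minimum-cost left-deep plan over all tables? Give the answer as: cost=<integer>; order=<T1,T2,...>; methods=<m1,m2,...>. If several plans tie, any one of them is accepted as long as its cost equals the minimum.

Selinger DP (subsets sized 1..n):
  {A}: scan cost=250, card=250
  {B}: scan cost=50, card=50
  {C}: scan cost=100, card=100
  {AB}: card=500; try (B,hash)→1100, (A,merge)→2650, (B,merge)→2850, (A,hash)→4100, (A,nl)→12550, (B,nl)→12750; best=1100 via (B,hash)
  {BC}: card=1250; try (B,hash)→800, (C,merge)→1200, (B,merge)→1250, (C,hash)→1500, (C,nl)→5050, (B,nl)→5100; best=800 via (B,hash)
  {ABC}: card=12500; try (C,hash)→3000, (A,hash)→6050, (C,merge)→6900, (A,merge)→18050, (C,nl)→51100, (A,nl)→313300; best=3000 via (C,hash)

cost=3000; order=A,B,C; methods=hash,hash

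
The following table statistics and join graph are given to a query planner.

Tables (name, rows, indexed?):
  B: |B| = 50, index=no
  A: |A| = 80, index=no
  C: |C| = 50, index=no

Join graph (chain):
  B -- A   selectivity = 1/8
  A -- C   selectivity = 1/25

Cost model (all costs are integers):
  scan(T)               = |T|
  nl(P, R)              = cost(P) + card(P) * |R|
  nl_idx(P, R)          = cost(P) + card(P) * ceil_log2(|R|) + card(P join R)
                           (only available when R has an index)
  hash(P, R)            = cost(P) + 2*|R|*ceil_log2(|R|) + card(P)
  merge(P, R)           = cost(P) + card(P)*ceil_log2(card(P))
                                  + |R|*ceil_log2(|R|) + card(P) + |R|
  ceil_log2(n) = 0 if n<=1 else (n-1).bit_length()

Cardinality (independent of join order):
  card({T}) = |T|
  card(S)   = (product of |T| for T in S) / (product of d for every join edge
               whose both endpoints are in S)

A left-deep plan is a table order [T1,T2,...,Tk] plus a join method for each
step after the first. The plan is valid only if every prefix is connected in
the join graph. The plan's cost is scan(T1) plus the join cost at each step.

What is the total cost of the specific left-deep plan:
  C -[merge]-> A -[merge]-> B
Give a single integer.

step 1: scan C: cost=50, card=50
step 2: join A via merge
    card(P join A) = 50*80/(25) = 160
    cost = 50 + 50*6 + 80*7 + 50 + 80 = 1040
step 3: join B via merge
    card(P join B) = 160*50/(8) = 1000
    cost = 1040 + 160*8 + 50*6 + 160 + 50 = 2830

2830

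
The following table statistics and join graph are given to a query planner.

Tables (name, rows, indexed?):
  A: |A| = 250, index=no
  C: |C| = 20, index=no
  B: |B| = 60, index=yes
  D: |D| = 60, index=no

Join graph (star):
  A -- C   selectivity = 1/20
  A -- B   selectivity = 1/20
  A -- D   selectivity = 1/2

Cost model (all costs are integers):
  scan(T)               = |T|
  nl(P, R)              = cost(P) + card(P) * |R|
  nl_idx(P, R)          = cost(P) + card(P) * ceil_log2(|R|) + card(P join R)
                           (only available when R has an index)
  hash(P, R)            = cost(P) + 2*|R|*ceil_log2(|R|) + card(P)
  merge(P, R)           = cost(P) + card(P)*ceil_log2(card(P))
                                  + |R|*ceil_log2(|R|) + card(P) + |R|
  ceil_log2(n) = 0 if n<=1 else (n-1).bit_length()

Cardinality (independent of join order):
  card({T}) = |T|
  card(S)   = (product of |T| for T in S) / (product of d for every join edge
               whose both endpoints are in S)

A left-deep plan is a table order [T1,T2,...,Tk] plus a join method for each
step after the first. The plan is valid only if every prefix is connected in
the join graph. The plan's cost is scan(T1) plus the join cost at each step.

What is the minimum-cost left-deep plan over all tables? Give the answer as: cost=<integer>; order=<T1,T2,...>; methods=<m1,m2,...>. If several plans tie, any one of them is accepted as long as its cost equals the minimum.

cost=3140; order=A,C,B,D; methods=hash,hash,hash

Selinger DP (subsets sized 1..n):
  {A}: scan cost=250, card=250
  {C}: scan cost=20, card=20
  {B}: scan cost=60, card=60
  {D}: scan cost=60, card=60
  {AC}: card=250; try (C,hash)→700, (A,merge)→2390, (C,merge)→2620, (A,hash)→4040, (A,nl)→5020, (C,nl)→5250; best=700 via (C,hash)
  {AB}: card=750; try (B,hash)→1220, (B,nl_idx)→2500, (A,merge)→2730, (B,merge)→2920, (A,hash)→4120, (A,nl)→15060 …(+1); best=1220 via (B,hash)
  {AD}: card=7500; try (D,hash)→1220, (A,merge)→2730, (D,merge)→2920, (A,hash)→4120, (A,nl)→15060, (D,nl)→15250; best=1220 via (D,hash)
  {ABC}: card=750; try (B,hash)→1670, (C,hash)→2170, (B,nl_idx)→2950, (B,merge)→3370, (C,merge)→9590, (B,nl)→15700 …(+1); best=1670 via (B,hash)
  {ACD}: card=7500; try (D,hash)→1670, (D,merge)→3370, (C,hash)→8920, (D,nl)→15700, (C,merge)→106340, (C,nl)→151220; best=1670 via (D,hash)
  {ABD}: card=22500; try (D,hash)→2690, (B,hash)→9440, (D,merge)→9890, (D,nl)→46220, (B,nl_idx)→68720, (B,merge)→106640 …(+1); best=2690 via (D,hash)
  {ABCD}: card=22500; try (D,hash)→3140, (B,hash)→9890, (D,merge)→10340, (C,hash)→25390, (D,nl)→46670, (B,nl_idx)→69170 …(+4); best=3140 via (D,hash)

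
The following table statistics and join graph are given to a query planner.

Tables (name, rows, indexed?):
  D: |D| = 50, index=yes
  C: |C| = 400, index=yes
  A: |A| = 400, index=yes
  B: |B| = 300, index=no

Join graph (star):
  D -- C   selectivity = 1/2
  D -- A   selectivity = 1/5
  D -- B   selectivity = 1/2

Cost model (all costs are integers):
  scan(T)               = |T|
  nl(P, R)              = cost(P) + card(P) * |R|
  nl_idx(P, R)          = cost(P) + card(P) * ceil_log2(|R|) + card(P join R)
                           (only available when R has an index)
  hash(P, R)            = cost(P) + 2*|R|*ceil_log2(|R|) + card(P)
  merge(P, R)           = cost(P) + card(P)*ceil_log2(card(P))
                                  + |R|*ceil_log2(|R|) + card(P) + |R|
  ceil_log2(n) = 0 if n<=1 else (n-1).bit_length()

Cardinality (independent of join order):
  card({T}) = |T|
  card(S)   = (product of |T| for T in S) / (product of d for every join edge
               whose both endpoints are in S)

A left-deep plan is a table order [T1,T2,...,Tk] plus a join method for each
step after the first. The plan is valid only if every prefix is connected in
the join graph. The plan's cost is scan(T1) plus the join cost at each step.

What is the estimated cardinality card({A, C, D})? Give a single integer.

Tables in S: A(400), C(400), D(50)
Edges inside S: D-C(d=2), D-A(d=5)
numerator = 400 * 400 * 50 = 8000000
denominator = 2 * 5 = 10
card(S) = 8000000 / 10 = 800000

800000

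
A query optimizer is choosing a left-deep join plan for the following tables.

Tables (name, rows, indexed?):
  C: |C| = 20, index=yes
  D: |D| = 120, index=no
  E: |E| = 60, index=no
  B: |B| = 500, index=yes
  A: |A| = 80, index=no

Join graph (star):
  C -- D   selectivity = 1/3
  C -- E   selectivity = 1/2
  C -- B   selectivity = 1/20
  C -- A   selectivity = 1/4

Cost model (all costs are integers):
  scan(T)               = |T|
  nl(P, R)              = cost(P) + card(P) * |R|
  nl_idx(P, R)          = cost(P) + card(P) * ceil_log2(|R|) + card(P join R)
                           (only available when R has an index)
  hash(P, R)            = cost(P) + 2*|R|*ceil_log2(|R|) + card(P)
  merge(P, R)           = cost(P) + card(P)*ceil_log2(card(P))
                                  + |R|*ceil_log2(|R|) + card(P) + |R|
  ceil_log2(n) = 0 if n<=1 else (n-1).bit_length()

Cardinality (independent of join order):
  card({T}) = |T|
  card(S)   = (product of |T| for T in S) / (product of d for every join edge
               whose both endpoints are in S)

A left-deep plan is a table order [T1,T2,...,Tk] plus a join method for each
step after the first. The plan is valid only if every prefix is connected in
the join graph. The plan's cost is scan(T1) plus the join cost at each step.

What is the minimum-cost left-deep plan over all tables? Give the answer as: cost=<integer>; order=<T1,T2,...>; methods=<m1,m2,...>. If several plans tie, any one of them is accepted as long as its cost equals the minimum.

cost=314720; order=C,B,A,E,D; methods=nl_idx,hash,hash,hash

Selinger DP (subsets sized 1..n):
  {C}: scan cost=20, card=20
  {D}: scan cost=120, card=120
  {E}: scan cost=60, card=60
  {B}: scan cost=500, card=500
  {A}: scan cost=80, card=80
  {CD}: card=800; try (C,hash)→440, (D,merge)→1100, (C,merge)→1200, (C,nl_idx)→1520, (D,hash)→1720, (D,nl)→2420 …(+1); best=440 via (C,hash)
  {CE}: card=600; try (C,hash)→320, (E,merge)→560, (C,merge)→600, (E,hash)→760, (C,nl_idx)→960, (E,nl)→1220 …(+1); best=320 via (C,hash)
  {BC}: card=500; try (B,nl_idx)→700, (C,hash)→1200, (C,nl_idx)→3500, (B,merge)→5140, (C,merge)→5620, (B,hash)→9040 …(+2); best=700 via (B,nl_idx)
  {AC}: card=400; try (C,hash)→360, (A,merge)→780, (C,merge)→840, (C,nl_idx)→880, (A,hash)→1160, (A,nl)→1620 …(+1); best=360 via (C,hash)
  {CDE}: card=24000; try (E,hash)→1960, (D,hash)→2600, (D,merge)→7880, (E,merge)→9660, (E,nl)→48440, (D,nl)→72320; best=1960 via (E,hash)
  {BCD}: card=20000; try (D,hash)→2880, (D,merge)→6660, (B,hash)→10240, (B,merge)→14240, (B,nl_idx)→27640, (D,nl)→60700 …(+1); best=2880 via (D,hash)
  {ACD}: card=16000; try (A,hash)→2360, (D,hash)→2440, (D,merge)→5320, (A,merge)→9880, (D,nl)→48360, (A,nl)→64440; best=2360 via (A,hash)
  {BCE}: card=15000; try (E,hash)→1920, (E,merge)→6120, (B,hash)→9920, (B,merge)→11920, (B,nl_idx)→20720, (E,nl)→30700 …(+1); best=1920 via (E,hash)
  {ACE}: card=12000; try (E,hash)→1480, (A,hash)→2040, (E,merge)→4780, (A,merge)→7560, (E,nl)→24360, (A,nl)→48320; best=1480 via (E,hash)
  {ABC}: card=10000; try (A,hash)→2320, (A,merge)→6340, (B,merge)→9360, (B,hash)→9760, (B,nl_idx)→13960, (A,nl)→40700 …(+1); best=2320 via (A,hash)
  {BCDE}: card=600000; try (D,hash)→18600, (E,hash)→23600, (B,hash)→34960, (D,merge)→227880, (E,merge)→323300, (B,merge)→390960 …(+4); best=18600 via (D,hash)
  {ACDE}: card=480000; try (D,hash)→15160, (E,hash)→19080, (A,hash)→27080, (D,merge)→182440, (E,merge)→242780, (A,merge)→386600 …(+3); best=15160 via (D,hash)
  {ABCD}: card=400000; try (D,hash)→14000, (A,hash)→24000, (B,hash)→27360, (D,merge)→153280, (B,merge)→247360, (A,merge)→323520 …(+4); best=14000 via (D,hash)
  {ABCE}: card=300000; try (E,hash)→13040, (A,hash)→18040, (B,hash)→22480, (E,merge)→152740, (B,merge)→186480, (A,merge)→227560 …(+4); best=13040 via (E,hash)
  {ABCDE}: card=12000000; try (D,hash)→314720, (E,hash)→414720, (B,hash)→504160, (A,hash)→619720, (D,merge)→6014000, (E,merge)→8014420 …(+7); best=314720 via (D,hash)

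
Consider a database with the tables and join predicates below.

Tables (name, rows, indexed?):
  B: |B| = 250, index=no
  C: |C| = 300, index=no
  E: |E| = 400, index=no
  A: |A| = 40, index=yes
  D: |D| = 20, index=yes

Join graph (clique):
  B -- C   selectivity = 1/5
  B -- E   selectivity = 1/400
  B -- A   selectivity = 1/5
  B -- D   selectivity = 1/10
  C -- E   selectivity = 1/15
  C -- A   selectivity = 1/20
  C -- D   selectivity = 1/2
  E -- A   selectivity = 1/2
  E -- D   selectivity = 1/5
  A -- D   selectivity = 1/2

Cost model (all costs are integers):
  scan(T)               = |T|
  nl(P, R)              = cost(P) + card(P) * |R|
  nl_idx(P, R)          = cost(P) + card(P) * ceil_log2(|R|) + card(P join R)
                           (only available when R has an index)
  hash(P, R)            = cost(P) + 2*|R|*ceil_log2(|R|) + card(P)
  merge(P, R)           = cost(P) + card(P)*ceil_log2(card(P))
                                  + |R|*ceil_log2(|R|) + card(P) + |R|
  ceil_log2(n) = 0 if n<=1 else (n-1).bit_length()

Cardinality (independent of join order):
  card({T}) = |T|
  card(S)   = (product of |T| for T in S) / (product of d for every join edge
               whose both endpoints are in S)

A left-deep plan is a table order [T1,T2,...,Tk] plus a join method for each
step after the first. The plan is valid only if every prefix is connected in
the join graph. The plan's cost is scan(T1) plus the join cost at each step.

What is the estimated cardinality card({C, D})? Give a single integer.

3000

Tables in S: C(300), D(20)
Edges inside S: C-D(d=2)
numerator = 300 * 20 = 6000
denominator = 2 = 2
card(S) = 6000 / 2 = 3000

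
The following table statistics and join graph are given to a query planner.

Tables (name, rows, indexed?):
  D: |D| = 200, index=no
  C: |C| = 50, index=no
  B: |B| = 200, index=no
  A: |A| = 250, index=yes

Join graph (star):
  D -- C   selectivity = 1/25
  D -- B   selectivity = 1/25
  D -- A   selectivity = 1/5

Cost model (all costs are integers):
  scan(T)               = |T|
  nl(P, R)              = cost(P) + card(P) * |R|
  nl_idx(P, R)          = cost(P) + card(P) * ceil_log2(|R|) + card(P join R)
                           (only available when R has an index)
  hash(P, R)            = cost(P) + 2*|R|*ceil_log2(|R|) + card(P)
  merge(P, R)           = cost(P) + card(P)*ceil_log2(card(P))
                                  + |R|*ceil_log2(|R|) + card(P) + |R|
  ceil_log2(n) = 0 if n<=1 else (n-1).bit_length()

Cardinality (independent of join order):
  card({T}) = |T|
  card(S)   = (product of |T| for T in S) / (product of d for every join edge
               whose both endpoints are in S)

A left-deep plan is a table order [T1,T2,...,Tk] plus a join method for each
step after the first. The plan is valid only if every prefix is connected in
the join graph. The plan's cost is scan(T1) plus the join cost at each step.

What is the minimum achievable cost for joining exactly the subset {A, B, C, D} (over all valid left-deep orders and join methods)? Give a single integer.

11800

Selinger DP over subsets of {A,B,C,D}:
  {D}: scan cost=200, card=200
  {C}: scan cost=50, card=50
  {B}: scan cost=200, card=200
  {A}: scan cost=250, card=250
  {CD}: card=400; try (C,hash)→1000, (D,merge)→2200, (C,merge)→2350, (D,hash)→3300, (D,nl)→10050, (C,nl)→10200; best=1000 via (C,hash)
  {BD}: card=1600; try (D,hash)→3600, (B,hash)→3600, (D,merge)→3800, (B,merge)→3800, (D,nl)→40200, (B,nl)→40200; best=3600 via (D,hash)
  {AD}: card=10000; try (D,hash)→3700, (A,merge)→4250, (D,merge)→4300, (A,hash)→4400, (A,nl_idx)→11800, (A,nl)→50200 …(+1); best=3700 via (D,hash)
  {BCD}: card=3200; try (B,hash)→4600, (C,hash)→5800, (B,merge)→6800, (C,merge)→23150, (B,nl)→81000, (C,nl)→83600; best=4600 via (B,hash)
  {ACD}: card=20000; try (A,hash)→5400, (A,merge)→7250, (C,hash)→14300, (A,nl_idx)→24200, (A,nl)→101000, (C,merge)→154050 …(+1); best=5400 via (A,hash)
  {ABD}: card=80000; try (A,hash)→9200, (B,hash)→16900, (A,merge)→25050, (A,nl_idx)→96400, (B,merge)→155500, (A,nl)→403600 …(+1); best=9200 via (A,hash)
  {ABCD}: card=160000; try (A,hash)→11800, (B,hash)→28600, (A,merge)→48450, (C,hash)→89800, (A,nl_idx)→190200, (B,merge)→327200 …(+4); best=11800 via (A,hash)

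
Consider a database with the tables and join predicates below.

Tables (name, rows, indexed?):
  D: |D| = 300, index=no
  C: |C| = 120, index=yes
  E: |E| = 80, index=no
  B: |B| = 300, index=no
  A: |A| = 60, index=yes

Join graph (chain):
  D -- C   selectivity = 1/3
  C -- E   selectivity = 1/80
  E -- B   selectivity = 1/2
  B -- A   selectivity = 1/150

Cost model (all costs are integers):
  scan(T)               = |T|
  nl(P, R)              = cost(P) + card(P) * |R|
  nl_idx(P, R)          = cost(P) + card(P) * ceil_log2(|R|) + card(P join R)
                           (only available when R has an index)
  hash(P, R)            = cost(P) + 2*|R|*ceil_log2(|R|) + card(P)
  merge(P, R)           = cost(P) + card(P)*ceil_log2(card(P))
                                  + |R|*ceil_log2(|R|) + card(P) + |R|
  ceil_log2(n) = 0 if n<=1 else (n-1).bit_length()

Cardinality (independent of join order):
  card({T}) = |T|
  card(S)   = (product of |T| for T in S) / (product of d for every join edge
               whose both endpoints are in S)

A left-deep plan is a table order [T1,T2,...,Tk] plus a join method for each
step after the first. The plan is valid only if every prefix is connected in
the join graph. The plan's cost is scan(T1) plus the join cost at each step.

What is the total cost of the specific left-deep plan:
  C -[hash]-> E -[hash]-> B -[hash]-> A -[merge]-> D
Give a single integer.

step 1: scan C: cost=120, card=120
step 2: join E via hash
    card(P join E) = 120*80/(80) = 120
    cost = 120 + 2*80*7 + 120 = 1360
step 3: join B via hash
    card(P join B) = 120*300/(2) = 18000
    cost = 1360 + 2*300*9 + 120 = 6880
step 4: join A via hash
    card(P join A) = 18000*60/(150) = 7200
    cost = 6880 + 2*60*6 + 18000 = 25600
step 5: join D via merge
    card(P join D) = 7200*300/(3) = 720000
    cost = 25600 + 7200*13 + 300*9 + 7200 + 300 = 129400

129400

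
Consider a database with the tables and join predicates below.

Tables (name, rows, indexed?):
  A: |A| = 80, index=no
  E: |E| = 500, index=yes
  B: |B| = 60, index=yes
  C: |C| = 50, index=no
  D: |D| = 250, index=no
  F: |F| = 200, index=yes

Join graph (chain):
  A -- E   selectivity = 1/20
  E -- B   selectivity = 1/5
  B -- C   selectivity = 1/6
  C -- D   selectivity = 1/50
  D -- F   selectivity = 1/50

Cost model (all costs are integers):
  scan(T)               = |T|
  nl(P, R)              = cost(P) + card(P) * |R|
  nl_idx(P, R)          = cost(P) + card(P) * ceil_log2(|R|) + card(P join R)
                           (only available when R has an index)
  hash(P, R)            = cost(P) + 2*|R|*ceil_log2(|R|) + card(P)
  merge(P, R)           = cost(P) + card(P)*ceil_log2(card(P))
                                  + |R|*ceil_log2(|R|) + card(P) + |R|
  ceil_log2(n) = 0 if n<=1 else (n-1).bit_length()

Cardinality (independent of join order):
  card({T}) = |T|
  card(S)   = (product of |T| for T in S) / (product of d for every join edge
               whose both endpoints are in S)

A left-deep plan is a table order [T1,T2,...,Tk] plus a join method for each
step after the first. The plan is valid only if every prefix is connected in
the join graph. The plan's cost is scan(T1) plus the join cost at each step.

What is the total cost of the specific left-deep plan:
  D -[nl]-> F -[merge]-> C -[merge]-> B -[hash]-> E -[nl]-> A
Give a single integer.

80092020

step 1: scan D: cost=250, card=250
step 2: join F via nl
    card(P join F) = 250*200/(50) = 1000
    cost = 250 + 250*200 = 50250
step 3: join C via merge
    card(P join C) = 1000*50/(50) = 1000
    cost = 50250 + 1000*10 + 50*6 + 1000 + 50 = 61600
step 4: join B via merge
    card(P join B) = 1000*60/(6) = 10000
    cost = 61600 + 1000*10 + 60*6 + 1000 + 60 = 73020
step 5: join E via hash
    card(P join E) = 10000*500/(5) = 1000000
    cost = 73020 + 2*500*9 + 10000 = 92020
step 6: join A via nl
    card(P join A) = 1000000*80/(20) = 4000000
    cost = 92020 + 1000000*80 = 80092020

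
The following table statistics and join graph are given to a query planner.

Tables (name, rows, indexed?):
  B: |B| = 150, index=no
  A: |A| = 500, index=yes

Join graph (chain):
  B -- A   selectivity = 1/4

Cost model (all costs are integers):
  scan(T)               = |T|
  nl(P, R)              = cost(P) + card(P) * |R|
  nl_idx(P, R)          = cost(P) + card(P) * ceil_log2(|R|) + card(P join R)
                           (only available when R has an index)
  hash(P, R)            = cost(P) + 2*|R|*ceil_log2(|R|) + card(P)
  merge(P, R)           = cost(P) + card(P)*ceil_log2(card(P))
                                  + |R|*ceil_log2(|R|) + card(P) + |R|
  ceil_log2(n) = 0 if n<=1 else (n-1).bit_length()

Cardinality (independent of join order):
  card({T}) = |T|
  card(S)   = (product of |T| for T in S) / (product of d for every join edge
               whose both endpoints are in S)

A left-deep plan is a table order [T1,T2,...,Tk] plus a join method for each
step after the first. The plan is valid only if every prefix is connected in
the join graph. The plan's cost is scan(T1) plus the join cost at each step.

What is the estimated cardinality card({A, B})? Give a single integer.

18750

Tables in S: A(500), B(150)
Edges inside S: B-A(d=4)
numerator = 500 * 150 = 75000
denominator = 4 = 4
card(S) = 75000 / 4 = 18750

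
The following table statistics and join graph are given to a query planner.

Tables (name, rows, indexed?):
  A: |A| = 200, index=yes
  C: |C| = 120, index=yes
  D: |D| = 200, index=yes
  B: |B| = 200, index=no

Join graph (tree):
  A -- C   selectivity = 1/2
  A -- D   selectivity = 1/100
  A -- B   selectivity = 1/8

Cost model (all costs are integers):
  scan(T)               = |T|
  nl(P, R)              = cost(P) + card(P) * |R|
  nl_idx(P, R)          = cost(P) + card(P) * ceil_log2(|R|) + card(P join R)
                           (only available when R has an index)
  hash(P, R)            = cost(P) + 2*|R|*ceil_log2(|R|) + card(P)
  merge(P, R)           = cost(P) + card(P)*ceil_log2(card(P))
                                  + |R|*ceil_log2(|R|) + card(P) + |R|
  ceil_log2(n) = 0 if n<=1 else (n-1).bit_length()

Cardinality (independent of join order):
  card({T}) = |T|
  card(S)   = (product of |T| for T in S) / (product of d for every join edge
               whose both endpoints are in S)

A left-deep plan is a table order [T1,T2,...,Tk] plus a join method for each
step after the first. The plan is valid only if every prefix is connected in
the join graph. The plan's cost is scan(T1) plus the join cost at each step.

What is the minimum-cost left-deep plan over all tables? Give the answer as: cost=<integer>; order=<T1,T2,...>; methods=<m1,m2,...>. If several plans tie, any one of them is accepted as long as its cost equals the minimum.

Selinger DP (subsets sized 1..n):
  {A}: scan cost=200, card=200
  {C}: scan cost=120, card=120
  {D}: scan cost=200, card=200
  {B}: scan cost=200, card=200
  {AC}: card=12000; try (C,hash)→2080, (A,merge)→2880, (C,merge)→2960, (A,hash)→3440, (A,nl_idx)→13080, (C,nl_idx)→13600 …(+2); best=2080 via (C,hash)
  {AD}: card=400; try (D,nl_idx)→2200, (A,nl_idx)→2200, (D,hash)→3600, (A,hash)→3600, (D,merge)→3800, (A,merge)→3800 …(+2); best=2200 via (D,nl_idx)
  {AB}: card=5000; try (B,hash)→3600, (A,hash)→3600, (B,merge)→3800, (A,merge)→3800, (A,nl_idx)→6800, (B,nl)→40200 …(+1); best=3600 via (B,hash)
  {ACD}: card=24000; try (C,hash)→4280, (C,merge)→7160, (D,hash)→17280, (C,nl_idx)→29000, (C,nl)→50200, (D,nl_idx)→122080 …(+2); best=4280 via (C,hash)
  {ABC}: card=300000; try (C,hash)→10280, (B,hash)→17280, (C,merge)→74560, (B,merge)→183880, (C,nl_idx)→338600, (C,nl)→603600 …(+1); best=10280 via (C,hash)
  {ABD}: card=10000; try (B,hash)→5800, (B,merge)→8000, (D,hash)→11800, (D,nl_idx)→53600, (D,merge)→75400, (B,nl)→82200 …(+1); best=5800 via (B,hash)
  {ABCD}: card=600000; try (C,hash)→17480, (B,hash)→31480, (C,merge)→156760, (D,hash)→313480, (B,merge)→390080, (C,nl_idx)→675800 …(+5); best=17480 via (C,hash)

cost=17480; order=A,D,B,C; methods=nl_idx,hash,hash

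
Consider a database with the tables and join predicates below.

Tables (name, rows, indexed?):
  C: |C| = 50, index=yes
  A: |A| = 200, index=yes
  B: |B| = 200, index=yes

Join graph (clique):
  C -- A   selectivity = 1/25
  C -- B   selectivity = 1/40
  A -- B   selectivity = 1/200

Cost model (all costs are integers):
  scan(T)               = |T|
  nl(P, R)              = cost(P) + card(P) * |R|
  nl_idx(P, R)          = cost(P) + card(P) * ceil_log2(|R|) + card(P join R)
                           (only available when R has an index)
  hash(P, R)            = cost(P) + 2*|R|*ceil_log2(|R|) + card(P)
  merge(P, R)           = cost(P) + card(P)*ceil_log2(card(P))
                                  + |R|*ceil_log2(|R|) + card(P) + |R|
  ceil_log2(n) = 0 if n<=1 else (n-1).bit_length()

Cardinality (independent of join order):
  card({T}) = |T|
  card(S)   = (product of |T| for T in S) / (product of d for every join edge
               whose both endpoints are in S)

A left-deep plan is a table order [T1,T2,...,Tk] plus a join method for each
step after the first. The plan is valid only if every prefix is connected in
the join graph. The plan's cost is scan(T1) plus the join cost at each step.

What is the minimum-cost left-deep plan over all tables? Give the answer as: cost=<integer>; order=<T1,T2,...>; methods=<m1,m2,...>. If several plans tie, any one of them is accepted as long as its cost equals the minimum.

cost=2710; order=C,B,A; methods=nl_idx,nl_idx

Selinger DP (subsets sized 1..n):
  {C}: scan cost=50, card=50
  {A}: scan cost=200, card=200
  {B}: scan cost=200, card=200
  {AC}: card=400; try (A,nl_idx)→850, (C,hash)→1000, (C,nl_idx)→1800, (A,merge)→2200, (C,merge)→2350, (A,hash)→3300 …(+2); best=850 via (A,nl_idx)
  {BC}: card=250; try (B,nl_idx)→700, (C,hash)→1000, (C,nl_idx)→1650, (B,merge)→2200, (C,merge)→2350, (B,hash)→3300 …(+2); best=700 via (B,nl_idx)
  {AB}: card=200; try (B,nl_idx)→2000, (A,nl_idx)→2000, (B,hash)→3600, (A,hash)→3600, (B,merge)→3800, (A,merge)→3800 …(+2); best=2000 via (B,nl_idx)
  {ABC}: card=10; try (A,nl_idx)→2710, (C,hash)→2800, (C,nl_idx)→3210, (B,nl_idx)→4060, (C,merge)→4150, (A,hash)→4150 …(+6); best=2710 via (A,nl_idx)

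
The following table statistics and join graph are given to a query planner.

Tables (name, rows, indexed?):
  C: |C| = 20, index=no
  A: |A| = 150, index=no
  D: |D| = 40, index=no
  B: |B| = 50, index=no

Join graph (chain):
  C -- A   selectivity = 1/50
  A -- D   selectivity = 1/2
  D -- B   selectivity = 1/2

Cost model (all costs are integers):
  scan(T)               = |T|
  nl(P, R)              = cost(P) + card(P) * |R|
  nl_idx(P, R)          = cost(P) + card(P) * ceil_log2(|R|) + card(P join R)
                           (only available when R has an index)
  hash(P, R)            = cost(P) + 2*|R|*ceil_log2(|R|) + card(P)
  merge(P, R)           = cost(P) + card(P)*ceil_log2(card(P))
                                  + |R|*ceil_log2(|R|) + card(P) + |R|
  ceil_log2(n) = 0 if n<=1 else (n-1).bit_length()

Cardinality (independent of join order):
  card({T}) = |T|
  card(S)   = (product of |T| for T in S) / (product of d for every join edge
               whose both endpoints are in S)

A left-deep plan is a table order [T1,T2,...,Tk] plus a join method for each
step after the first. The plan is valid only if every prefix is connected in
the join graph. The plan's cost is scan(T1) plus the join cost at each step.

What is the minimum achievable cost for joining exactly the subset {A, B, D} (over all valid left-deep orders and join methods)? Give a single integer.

3980

Selinger DP over subsets of {A,B,D}:
  {A}: scan cost=150, card=150
  {D}: scan cost=40, card=40
  {B}: scan cost=50, card=50
  {AD}: card=3000; try (D,hash)→780, (A,merge)→1670, (D,merge)→1780, (A,hash)→2480, (A,nl)→6040, (D,nl)→6150; best=780 via (D,hash)
  {BD}: card=1000; try (D,hash)→580, (B,merge)→670, (D,merge)→680, (B,hash)→680, (B,nl)→2040, (D,nl)→2050; best=580 via (D,hash)
  {ABD}: card=75000; try (A,hash)→3980, (B,hash)→4380, (A,merge)→12930, (B,merge)→40130, (A,nl)→150580, (B,nl)→150780; best=3980 via (A,hash)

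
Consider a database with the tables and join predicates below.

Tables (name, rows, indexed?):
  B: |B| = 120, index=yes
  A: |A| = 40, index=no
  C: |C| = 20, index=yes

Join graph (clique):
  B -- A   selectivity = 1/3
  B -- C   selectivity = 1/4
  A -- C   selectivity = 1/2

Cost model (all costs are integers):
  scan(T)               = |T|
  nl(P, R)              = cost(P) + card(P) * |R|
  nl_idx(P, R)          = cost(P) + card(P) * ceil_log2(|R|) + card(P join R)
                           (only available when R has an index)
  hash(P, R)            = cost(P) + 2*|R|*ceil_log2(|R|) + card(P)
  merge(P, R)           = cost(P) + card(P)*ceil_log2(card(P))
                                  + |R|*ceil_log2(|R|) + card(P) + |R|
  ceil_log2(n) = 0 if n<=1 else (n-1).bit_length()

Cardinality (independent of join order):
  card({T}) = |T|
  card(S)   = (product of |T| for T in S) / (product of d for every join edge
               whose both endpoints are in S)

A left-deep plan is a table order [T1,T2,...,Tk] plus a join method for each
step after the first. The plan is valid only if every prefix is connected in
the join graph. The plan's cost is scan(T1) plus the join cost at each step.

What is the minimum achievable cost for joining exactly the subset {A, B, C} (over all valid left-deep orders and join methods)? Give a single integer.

1520

Selinger DP over subsets of {A,B,C}:
  {B}: scan cost=120, card=120
  {A}: scan cost=40, card=40
  {C}: scan cost=20, card=20
  {AB}: card=1600; try (A,hash)→720, (B,merge)→1280, (A,merge)→1360, (B,hash)→1760, (B,nl_idx)→1920, (B,nl)→4840 …(+1); best=720 via (A,hash)
  {BC}: card=600; try (C,hash)→440, (B,nl_idx)→760, (B,merge)→1100, (C,merge)→1200, (C,nl_idx)→1320, (B,hash)→1720 …(+2); best=440 via (C,hash)
  {AC}: card=400; try (C,hash)→280, (A,merge)→420, (C,merge)→440, (A,hash)→520, (C,nl_idx)→640, (A,nl)→820 …(+1); best=280 via (C,hash)
  {ABC}: card=4000; try (A,hash)→1520, (B,hash)→2360, (C,hash)→2520, (B,merge)→5240, (B,nl_idx)→7080, (A,merge)→7320 …(+5); best=1520 via (A,hash)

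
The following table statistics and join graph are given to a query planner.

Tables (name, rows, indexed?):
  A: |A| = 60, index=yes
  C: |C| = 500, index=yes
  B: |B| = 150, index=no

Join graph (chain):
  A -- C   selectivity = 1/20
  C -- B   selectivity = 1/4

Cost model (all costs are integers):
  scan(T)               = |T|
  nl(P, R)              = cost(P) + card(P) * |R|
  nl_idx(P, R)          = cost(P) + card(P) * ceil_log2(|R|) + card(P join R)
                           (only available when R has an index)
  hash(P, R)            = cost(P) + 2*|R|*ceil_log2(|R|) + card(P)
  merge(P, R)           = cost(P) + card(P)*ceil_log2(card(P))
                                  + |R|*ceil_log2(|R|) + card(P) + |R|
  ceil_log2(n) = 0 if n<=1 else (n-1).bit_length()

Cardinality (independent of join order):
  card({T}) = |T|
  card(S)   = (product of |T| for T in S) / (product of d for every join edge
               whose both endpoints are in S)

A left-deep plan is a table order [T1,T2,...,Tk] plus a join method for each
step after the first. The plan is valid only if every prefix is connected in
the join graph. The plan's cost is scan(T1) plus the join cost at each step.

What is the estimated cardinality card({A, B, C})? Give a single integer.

Tables in S: A(60), B(150), C(500)
Edges inside S: A-C(d=20), C-B(d=4)
numerator = 60 * 150 * 500 = 4500000
denominator = 20 * 4 = 80
card(S) = 4500000 / 80 = 56250

56250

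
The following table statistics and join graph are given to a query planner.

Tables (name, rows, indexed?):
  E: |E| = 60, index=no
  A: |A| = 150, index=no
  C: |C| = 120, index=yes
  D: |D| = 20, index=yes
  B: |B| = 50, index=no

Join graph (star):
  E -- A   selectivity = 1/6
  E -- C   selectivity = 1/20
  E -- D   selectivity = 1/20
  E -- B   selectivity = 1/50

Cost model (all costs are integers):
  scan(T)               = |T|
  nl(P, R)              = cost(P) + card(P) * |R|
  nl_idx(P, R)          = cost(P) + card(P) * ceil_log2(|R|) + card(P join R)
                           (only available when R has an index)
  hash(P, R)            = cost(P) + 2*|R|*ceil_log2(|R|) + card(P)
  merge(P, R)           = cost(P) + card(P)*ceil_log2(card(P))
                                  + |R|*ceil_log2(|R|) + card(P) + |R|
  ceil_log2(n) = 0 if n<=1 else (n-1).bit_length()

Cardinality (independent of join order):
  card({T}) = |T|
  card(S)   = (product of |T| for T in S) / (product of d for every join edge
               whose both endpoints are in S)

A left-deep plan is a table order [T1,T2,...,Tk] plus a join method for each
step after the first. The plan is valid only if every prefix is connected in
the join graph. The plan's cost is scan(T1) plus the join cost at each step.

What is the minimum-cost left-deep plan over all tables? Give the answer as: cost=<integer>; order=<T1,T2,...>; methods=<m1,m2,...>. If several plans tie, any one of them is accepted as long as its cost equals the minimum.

cost=4520; order=E,B,D,C,A; methods=hash,hash,nl_idx,hash

Selinger DP (subsets sized 1..n):
  {E}: scan cost=60, card=60
  {A}: scan cost=150, card=150
  {C}: scan cost=120, card=120
  {D}: scan cost=20, card=20
  {B}: scan cost=50, card=50
  {AE}: card=1500; try (E,hash)→1020, (A,merge)→1830, (E,merge)→1920, (A,hash)→2520, (A,nl)→9060, (E,nl)→9150; best=1020 via (E,hash)
  {CE}: card=360; try (C,nl_idx)→840, (E,hash)→960, (C,merge)→1440, (E,merge)→1500, (C,hash)→1800, (C,nl)→7260 …(+1); best=840 via (C,nl_idx)
  {DE}: card=60; try (D,hash)→320, (D,nl_idx)→420, (E,merge)→560, (D,merge)→600, (E,hash)→760, (E,nl)→1220 …(+1); best=320 via (D,hash)
  {BE}: card=60; try (B,hash)→720, (E,hash)→820, (E,merge)→820, (B,merge)→830, (E,nl)→3050, (B,nl)→3060; best=720 via (B,hash)
  {ACE}: card=9000; try (A,hash)→3600, (C,hash)→4200, (A,merge)→5790, (C,merge)→19980, (C,nl_idx)→20520, (A,nl)→54840 …(+1); best=3600 via (A,hash)
  {ADE}: card=1500; try (A,merge)→2090, (D,hash)→2720, (A,hash)→2780, (A,nl)→9320, (D,nl_idx)→10020, (D,merge)→19140 …(+1); best=2090 via (A,merge)
  {ABE}: card=1500; try (A,merge)→2490, (B,hash)→3120, (A,hash)→3180, (A,nl)→9720, (B,merge)→19370, (B,nl)→76020; best=2490 via (A,merge)
  {CDE}: card=360; try (C,nl_idx)→1100, (D,hash)→1400, (C,merge)→1700, (C,hash)→2060, (D,nl_idx)→3000, (D,merge)→4560 …(+2); best=1100 via (C,nl_idx)
  {BCE}: card=360; try (C,nl_idx)→1500, (B,hash)→1800, (C,merge)→2100, (C,hash)→2460, (B,merge)→4790, (C,nl)→7920 …(+1); best=1500 via (C,nl_idx)
  {BDE}: card=60; try (D,hash)→980, (B,hash)→980, (D,nl_idx)→1080, (B,merge)→1090, (D,merge)→1260, (D,nl)→1920 …(+1); best=980 via (D,hash)
  {ACDE}: card=9000; try (A,hash)→3860, (C,hash)→5270, (A,merge)→6050, (D,hash)→12800, (C,merge)→21050, (C,nl_idx)→21590 …(+5); best=3860 via (A,hash)
  {ABCE}: card=9000; try (A,hash)→4260, (C,hash)→5670, (A,merge)→6450, (B,hash)→13200, (C,merge)→21450, (C,nl_idx)→21990 …(+4); best=4260 via (A,hash)
  {ABDE}: card=1500; try (A,merge)→2750, (A,hash)→3440, (D,hash)→4190, (B,hash)→4190, (A,nl)→9980, (D,nl_idx)→11490 …(+4); best=2750 via (A,merge)
  {BCDE}: card=360; try (C,nl_idx)→1760, (D,hash)→2060, (B,hash)→2060, (C,merge)→2360, (C,hash)→2720, (D,nl_idx)→3660 …(+5); best=1760 via (C,nl_idx)
  {ABCDE}: card=9000; try (A,hash)→4520, (C,hash)→5930, (A,merge)→6710, (D,hash)→13460, (B,hash)→13460, (C,merge)→21710 …(+8); best=4520 via (A,hash)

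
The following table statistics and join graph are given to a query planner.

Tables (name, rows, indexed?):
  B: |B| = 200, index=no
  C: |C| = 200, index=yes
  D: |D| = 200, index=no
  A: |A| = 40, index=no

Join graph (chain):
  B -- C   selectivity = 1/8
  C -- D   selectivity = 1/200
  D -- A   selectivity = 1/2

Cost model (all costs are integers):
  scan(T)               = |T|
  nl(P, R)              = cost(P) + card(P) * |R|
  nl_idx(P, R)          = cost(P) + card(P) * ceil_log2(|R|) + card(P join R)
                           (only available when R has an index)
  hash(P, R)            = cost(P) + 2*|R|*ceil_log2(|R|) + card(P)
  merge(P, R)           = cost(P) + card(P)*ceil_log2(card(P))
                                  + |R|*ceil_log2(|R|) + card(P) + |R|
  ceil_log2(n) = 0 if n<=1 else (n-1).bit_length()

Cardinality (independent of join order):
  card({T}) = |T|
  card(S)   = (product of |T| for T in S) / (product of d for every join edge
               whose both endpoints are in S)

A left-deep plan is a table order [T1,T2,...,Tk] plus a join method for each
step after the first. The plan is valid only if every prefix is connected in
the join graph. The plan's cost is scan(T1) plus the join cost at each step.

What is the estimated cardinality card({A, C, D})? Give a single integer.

Tables in S: A(40), C(200), D(200)
Edges inside S: C-D(d=200), D-A(d=2)
numerator = 40 * 200 * 200 = 1600000
denominator = 200 * 2 = 400
card(S) = 1600000 / 400 = 4000

4000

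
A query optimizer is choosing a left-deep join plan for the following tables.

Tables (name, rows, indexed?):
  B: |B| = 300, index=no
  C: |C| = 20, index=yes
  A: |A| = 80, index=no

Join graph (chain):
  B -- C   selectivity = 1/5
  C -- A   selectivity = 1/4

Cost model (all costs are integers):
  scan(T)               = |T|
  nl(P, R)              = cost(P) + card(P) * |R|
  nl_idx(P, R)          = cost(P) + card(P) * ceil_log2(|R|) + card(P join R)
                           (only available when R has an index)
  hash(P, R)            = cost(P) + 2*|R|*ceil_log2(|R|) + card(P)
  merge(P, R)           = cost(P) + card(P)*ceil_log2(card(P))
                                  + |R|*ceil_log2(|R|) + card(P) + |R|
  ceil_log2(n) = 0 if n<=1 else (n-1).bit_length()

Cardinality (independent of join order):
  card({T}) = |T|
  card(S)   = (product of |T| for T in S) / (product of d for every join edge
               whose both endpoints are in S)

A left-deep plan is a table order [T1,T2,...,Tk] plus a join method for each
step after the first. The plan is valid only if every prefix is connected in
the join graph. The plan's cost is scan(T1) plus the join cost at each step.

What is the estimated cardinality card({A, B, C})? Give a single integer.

Tables in S: A(80), B(300), C(20)
Edges inside S: B-C(d=5), C-A(d=4)
numerator = 80 * 300 * 20 = 480000
denominator = 5 * 4 = 20
card(S) = 480000 / 20 = 24000

24000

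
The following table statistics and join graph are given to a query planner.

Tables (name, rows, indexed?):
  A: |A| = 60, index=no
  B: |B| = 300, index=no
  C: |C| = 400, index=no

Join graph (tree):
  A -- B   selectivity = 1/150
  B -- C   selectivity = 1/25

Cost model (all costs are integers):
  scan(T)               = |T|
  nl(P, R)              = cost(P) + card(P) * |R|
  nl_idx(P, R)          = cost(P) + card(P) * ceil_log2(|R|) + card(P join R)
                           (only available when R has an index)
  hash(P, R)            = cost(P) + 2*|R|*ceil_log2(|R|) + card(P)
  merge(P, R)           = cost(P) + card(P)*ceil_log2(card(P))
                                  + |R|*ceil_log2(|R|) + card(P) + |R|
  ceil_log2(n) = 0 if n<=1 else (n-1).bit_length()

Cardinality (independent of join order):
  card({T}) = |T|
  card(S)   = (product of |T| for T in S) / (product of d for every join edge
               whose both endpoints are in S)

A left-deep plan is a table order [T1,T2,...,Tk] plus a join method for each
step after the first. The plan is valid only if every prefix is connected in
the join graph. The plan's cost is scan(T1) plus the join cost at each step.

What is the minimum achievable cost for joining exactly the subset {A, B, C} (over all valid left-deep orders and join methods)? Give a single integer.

Selinger DP over subsets of {A,B,C}:
  {A}: scan cost=60, card=60
  {B}: scan cost=300, card=300
  {C}: scan cost=400, card=400
  {AB}: card=120; try (A,hash)→1320, (B,merge)→3480, (A,merge)→3720, (B,hash)→5520, (B,nl)→18060, (A,nl)→18300; best=1320 via (A,hash)
  {BC}: card=4800; try (B,hash)→6200, (C,merge)→7300, (B,merge)→7400, (C,hash)→7800, (C,nl)→120300, (B,nl)→120400; best=6200 via (B,hash)
  {ABC}: card=1920; try (C,merge)→6280, (C,hash)→8640, (A,hash)→11720, (C,nl)→49320, (A,merge)→73820, (A,nl)→294200; best=6280 via (C,merge)

6280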